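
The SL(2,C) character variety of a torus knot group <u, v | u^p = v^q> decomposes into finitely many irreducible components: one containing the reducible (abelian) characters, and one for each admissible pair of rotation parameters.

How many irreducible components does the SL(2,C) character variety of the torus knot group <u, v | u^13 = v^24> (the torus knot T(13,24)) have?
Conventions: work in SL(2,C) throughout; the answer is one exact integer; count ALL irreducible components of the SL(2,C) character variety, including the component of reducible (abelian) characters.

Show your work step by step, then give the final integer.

139

For T(13,24): irreducibility forces the central element u^13 = v^24 to one of +I, -I.
On an irreducible component, tr(u) is locked at 2*cos(pi*alpha/13) for some alpha in 1..12, and tr(v) at 2*cos(pi*beta/24) for some beta in 1..23.
The two central values (-1)^alpha I and (-1)^beta I must be the same matrix, so alpha and beta share a parity.
Counting: 6 odd alphas x 12 odd betas + 6 even alphas x 11 even betas = 72 + 66 = 138.
components with irreducible characters: 138; plus the single component of reducible (abelian) characters: total 139.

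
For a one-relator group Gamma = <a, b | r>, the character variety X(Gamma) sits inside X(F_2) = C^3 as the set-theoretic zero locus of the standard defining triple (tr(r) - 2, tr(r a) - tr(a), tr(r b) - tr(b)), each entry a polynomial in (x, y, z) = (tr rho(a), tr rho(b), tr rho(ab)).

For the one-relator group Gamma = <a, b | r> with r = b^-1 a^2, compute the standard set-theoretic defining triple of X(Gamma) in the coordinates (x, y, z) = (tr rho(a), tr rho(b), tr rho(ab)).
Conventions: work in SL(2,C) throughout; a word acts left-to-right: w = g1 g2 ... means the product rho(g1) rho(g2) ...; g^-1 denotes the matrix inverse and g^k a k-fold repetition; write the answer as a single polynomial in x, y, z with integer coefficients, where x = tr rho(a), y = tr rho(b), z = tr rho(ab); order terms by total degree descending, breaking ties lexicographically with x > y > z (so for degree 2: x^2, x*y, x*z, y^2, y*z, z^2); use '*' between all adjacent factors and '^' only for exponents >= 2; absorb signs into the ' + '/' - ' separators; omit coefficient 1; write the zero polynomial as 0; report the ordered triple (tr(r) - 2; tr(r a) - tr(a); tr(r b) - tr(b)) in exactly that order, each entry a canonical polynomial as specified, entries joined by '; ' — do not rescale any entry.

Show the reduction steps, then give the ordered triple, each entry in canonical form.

x^2*y - x*z - y - 2; x^3*y - x^2*z - 2*x*y - x + z; x^2 - y - 2

trace(a^2) = trace(a) trace(a) - trace(1)   [square of a] = x^2 - 2
so trace(a^2 b) = trace(a) trace(b a) - trace(b)   [square of a] = x*z - y
reduce: trace(b^-1 a^2) = trace(a^2) trace(b) - trace(a^2 b)   [inverse elimination on b] = x^2*y - x*z - y
trace(a^3) = trace(a) trace(a^2) - trace(a)   [square of a] = x^3 - 3*x
so trace(a^3 b) = trace(a) trace(b a^2) - trace(b a)   [square of a] = x^2*z - x*y - z
trace(b^-1 a^3) = trace(a^3) trace(b) - trace(a^3 b)   [inverse elimination on b] = x^3*y - x^2*z - 2*x*y + z
assemble the triple (trace(r) - 2; trace(r a) - x; trace(r b) - y)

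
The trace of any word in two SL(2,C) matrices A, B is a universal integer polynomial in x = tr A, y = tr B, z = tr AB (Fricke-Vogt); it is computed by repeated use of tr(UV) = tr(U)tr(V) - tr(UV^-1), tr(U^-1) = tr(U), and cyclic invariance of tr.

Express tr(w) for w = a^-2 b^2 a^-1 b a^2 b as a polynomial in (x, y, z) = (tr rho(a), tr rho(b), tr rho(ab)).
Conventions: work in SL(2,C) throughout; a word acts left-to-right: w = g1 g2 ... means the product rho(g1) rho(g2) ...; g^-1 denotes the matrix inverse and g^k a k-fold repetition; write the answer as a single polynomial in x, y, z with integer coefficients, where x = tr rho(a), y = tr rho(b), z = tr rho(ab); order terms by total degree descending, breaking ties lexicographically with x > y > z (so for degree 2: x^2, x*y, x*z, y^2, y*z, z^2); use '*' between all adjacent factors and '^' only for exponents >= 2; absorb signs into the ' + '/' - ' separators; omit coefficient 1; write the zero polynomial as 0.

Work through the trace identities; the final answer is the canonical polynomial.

tr(a b^2) = tr(b) tr(a b) - tr(a)  (reduce the b square) = y*z - x
and tr(a b^3) = tr(b) tr(a b^2) - tr(a b)  (reduce the b square) = y^2*z - x*y - z
tr(b^4 a) = tr(b) tr(a b^3) - tr(a b^2)  (reduce the b square) = y^3*z - x*y^2 - 2*y*z + x
and tr(b^2) = tr(b) tr(b) - tr(1)  (reduce the b square) = y^2 - 2
next, tr(b^3) = tr(b) tr(b^2) - tr(b)  (reduce the b square) = y^3 - 3*y
next, tr(b^4) = tr(b) tr(b^3) - tr(b^2)  (reduce the b square) = y^4 - 4*y^2 + 2
and tr(b a^2 b^3) = tr(a) tr(b^4 a) - tr(b^4)  (reduce the a square) = x*y^3*z - x^2*y^2 - y^4 - 2*x*y*z + x^2 + 4*y^2 - 2
next, tr(a b a b) = tr(a b) tr(a b) - tr(1)  (split on a) = z^2 - 2
next, tr(a b a) = tr(a) tr(b a) - tr(b)  (reduce the a square) = x*z - y
tr(b a b a b) = tr(b) tr(a b a b) - tr(a b a)  (reduce the b square) = y*z^2 - x*z - y
next, tr(b^3 a b a) = tr(b) tr(b a b a b) - tr(b a b a)  (reduce the b square) = y^2*z^2 - x*y*z - y^2 - z^2 + 2
tr(b a^2 b^3 a) = tr(a) tr(b^3 a b a) - tr(b^3 a b)  (reduce the a square) = x*y^2*z^2 - x^2*y*z - y^3*z - x*z^2 + 2*y*z + x
tr(b^2 a^-1 b a^2 b) = tr(b a^2 b^3) tr(a) - tr(b a^2 b^3 a)  (eliminate a^-1) = x^2*y^3*z - x^3*y^2 - x*y^4 - x*y^2*z^2 - x^2*y*z + y^3*z + x^3 + 4*x*y^2 + x*z^2 - 2*y*z - 3*x
next, tr(a^2 b a b) = tr(a) tr(b a b a) - tr(b a b)  (reduce the a square) = x*z^2 - y*z - x
next, tr(a^2 b a) = tr(a) tr(b a^2) - tr(b a)  (reduce the a square) = x^2*z - x*y - z
tr(a^2 b a b^2) = tr(b) tr(a^2 b a b) - tr(a^2 b a)  (reduce the b square) = x*y*z^2 - x^2*z - y^2*z + z
next, tr(b a^2 b a b^2) = tr(b) tr(a^2 b a b^2) - tr(a^2 b a b)  (reduce the b square) = x*y^2*z^2 - x^2*y*z - y^3*z - x*z^2 + 2*y*z + x
next, tr(b a b a b a) = tr(b a b a) tr(b a) - tr(a b)  (split on b) = z^3 - 3*z
tr(a b a^2 b a b) = tr(a) tr(b a b a b a) - tr(b a b a b)  (reduce the a square) = x*z^3 - y*z^2 - 2*x*z + y
tr(a^2) = tr(a) tr(a) - tr(1)  (reduce the a square) = x^2 - 2
tr(b a^2 b) = tr(b) tr(a^2 b) - tr(a^2)  (reduce the b square) = x*y*z - x^2 - y^2 + 2
tr(a b a^2 b a) = tr(a) tr(b a^2 b a) - tr(b a^2 b)  (reduce the a square) = x^2*z^2 - 2*x*y*z + y^2 - 2
tr(b a^2 b a b^2 a) = tr(b) tr(a b a^2 b a b) - tr(a b a^2 b a)  (reduce the b square) = x*y*z^3 - x^2*z^2 - y^2*z^2 + 2
next, tr(b^2 a^-1 b a^2 b a) = tr(b a^2 b a b^2) tr(a) - tr(b a^2 b a b^2 a)  (eliminate a^-1) = x^2*y^2*z^2 - x^3*y*z - x*y^3*z - x*y*z^3 + y^2*z^2 + 2*x*y*z + x^2 - 2
and tr(a^-1 b^2 a^-1 b a^2 b) = tr(b^2 a^-1 b a^2 b) tr(a) - tr(b^2 a^-1 b a^2 b a)  (eliminate a^-1) = x^3*y^3*z - x^4*y^2 - x^2*y^4 - 2*x^2*y^2*z^2 + 2*x*y^3*z + x*y*z^3 + x^4 + 4*x^2*y^2 + x^2*z^2 - y^2*z^2 - 4*x*y*z - 4*x^2 + 2
and tr(a^-2 b^2 a^-1 b a^2 b) = tr(a^-1 b^2 a^-1 b a^2 b) tr(a) - tr(a^-1 b^2 a^-1 b a^2 b a)  (eliminate a^-1) = x^4*y^3*z - x^5*y^2 - x^3*y^4 - 2*x^3*y^2*z^2 + x^2*y^3*z + x^2*y*z^3 + x^5 + 5*x^3*y^2 + x^3*z^2 + x*y^4 - 3*x^2*y*z - y^3*z - 5*x^3 - 4*x*y^2 - x*z^2 + 2*y*z + 5*x

x^4*y^3*z - x^5*y^2 - x^3*y^4 - 2*x^3*y^2*z^2 + x^2*y^3*z + x^2*y*z^3 + x^5 + 5*x^3*y^2 + x^3*z^2 + x*y^4 - 3*x^2*y*z - y^3*z - 5*x^3 - 4*x*y^2 - x*z^2 + 2*y*z + 5*x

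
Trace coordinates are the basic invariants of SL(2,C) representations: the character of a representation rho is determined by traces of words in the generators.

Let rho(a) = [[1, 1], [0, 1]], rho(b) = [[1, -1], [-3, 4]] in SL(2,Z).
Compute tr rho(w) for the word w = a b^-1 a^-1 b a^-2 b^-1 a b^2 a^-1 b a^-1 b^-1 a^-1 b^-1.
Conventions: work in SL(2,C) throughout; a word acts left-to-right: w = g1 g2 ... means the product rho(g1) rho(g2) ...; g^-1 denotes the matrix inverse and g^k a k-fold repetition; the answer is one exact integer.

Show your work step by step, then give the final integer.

rho(a) = [[1, 1], [0, 1]]
... * rho(b^-1) = [[4, 1], [3, 1]]  ->  [[7, 2], [3, 1]]
... * rho(a^-1) = [[1, -1], [0, 1]]  ->  [[7, -5], [3, -2]]
... * rho(b) = [[1, -1], [-3, 4]]  ->  [[22, -27], [9, -11]]
... * rho(a^-1) = [[1, -1], [0, 1]]  ->  [[22, -49], [9, -20]]
... * rho(a^-1) = [[1, -1], [0, 1]]  ->  [[22, -71], [9, -29]]
... * rho(b^-1) = [[4, 1], [3, 1]]  ->  [[-125, -49], [-51, -20]]
... * rho(a) = [[1, 1], [0, 1]]  ->  [[-125, -174], [-51, -71]]
... * rho(b) = [[1, -1], [-3, 4]]  ->  [[397, -571], [162, -233]]
... * rho(b) = [[1, -1], [-3, 4]]  ->  [[2110, -2681], [861, -1094]]
... * rho(a^-1) = [[1, -1], [0, 1]]  ->  [[2110, -4791], [861, -1955]]
... * rho(b) = [[1, -1], [-3, 4]]  ->  [[16483, -21274], [6726, -8681]]
... * rho(a^-1) = [[1, -1], [0, 1]]  ->  [[16483, -37757], [6726, -15407]]
... * rho(b^-1) = [[4, 1], [3, 1]]  ->  [[-47339, -21274], [-19317, -8681]]
... * rho(a^-1) = [[1, -1], [0, 1]]  ->  [[-47339, 26065], [-19317, 10636]]
... * rho(b^-1) = [[4, 1], [3, 1]]  ->  [[-111161, -21274], [-45360, -8681]]
tr = -111161 + -8681 = -119842

-119842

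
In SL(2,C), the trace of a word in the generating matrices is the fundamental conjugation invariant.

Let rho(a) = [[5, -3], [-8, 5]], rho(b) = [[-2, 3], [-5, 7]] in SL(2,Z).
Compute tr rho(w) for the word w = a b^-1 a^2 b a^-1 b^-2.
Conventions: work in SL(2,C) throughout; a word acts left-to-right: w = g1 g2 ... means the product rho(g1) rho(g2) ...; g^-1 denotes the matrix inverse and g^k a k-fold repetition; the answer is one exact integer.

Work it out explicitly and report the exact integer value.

rho(a) = [[5, -3], [-8, 5]]
... * rho(b^-1) = [[7, -3], [5, -2]]  ->  [[20, -9], [-31, 14]]
... * rho(a) = [[5, -3], [-8, 5]]  ->  [[172, -105], [-267, 163]]
... * rho(a) = [[5, -3], [-8, 5]]  ->  [[1700, -1041], [-2639, 1616]]
... * rho(b) = [[-2, 3], [-5, 7]]  ->  [[1805, -2187], [-2802, 3395]]
... * rho(a^-1) = [[5, 3], [8, 5]]  ->  [[-8471, -5520], [13150, 8569]]
... * rho(b^-1) = [[7, -3], [5, -2]]  ->  [[-86897, 36453], [134895, -56588]]
... * rho(b^-1) = [[7, -3], [5, -2]]  ->  [[-426014, 187785], [661325, -291509]]
tr = -426014 + -291509 = -717523

-717523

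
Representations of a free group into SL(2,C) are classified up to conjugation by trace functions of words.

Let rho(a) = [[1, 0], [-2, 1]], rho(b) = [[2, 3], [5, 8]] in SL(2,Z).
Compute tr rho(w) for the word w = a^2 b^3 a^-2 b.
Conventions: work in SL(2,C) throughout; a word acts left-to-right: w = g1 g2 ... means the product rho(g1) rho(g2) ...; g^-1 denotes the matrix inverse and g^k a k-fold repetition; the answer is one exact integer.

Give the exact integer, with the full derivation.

rho(a) = [[1, 0], [-2, 1]]
... * rho(a) = [[1, 0], [-2, 1]]  ->  [[1, 0], [-4, 1]]
... * rho(b) = [[2, 3], [5, 8]]  ->  [[2, 3], [-3, -4]]
... * rho(b) = [[2, 3], [5, 8]]  ->  [[19, 30], [-26, -41]]
... * rho(b) = [[2, 3], [5, 8]]  ->  [[188, 297], [-257, -406]]
... * rho(a^-1) = [[1, 0], [2, 1]]  ->  [[782, 297], [-1069, -406]]
... * rho(a^-1) = [[1, 0], [2, 1]]  ->  [[1376, 297], [-1881, -406]]
... * rho(b) = [[2, 3], [5, 8]]  ->  [[4237, 6504], [-5792, -8891]]
tr = 4237 + -8891 = -4654

-4654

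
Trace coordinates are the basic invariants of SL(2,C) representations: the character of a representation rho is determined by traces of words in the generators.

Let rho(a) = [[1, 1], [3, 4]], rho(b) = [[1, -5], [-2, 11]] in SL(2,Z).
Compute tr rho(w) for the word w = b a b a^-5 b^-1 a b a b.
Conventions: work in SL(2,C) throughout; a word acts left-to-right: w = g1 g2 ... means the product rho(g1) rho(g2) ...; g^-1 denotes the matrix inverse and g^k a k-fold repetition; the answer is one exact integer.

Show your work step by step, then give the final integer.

rho(b) = [[1, -5], [-2, 11]]
... * rho(a) = [[1, 1], [3, 4]]  ->  [[-14, -19], [31, 42]]
... * rho(b) = [[1, -5], [-2, 11]]  ->  [[24, -139], [-53, 307]]
... * rho(a^-1) = [[4, -1], [-3, 1]]  ->  [[513, -163], [-1133, 360]]
... * rho(a^-1) = [[4, -1], [-3, 1]]  ->  [[2541, -676], [-5612, 1493]]
... * rho(a^-1) = [[4, -1], [-3, 1]]  ->  [[12192, -3217], [-26927, 7105]]
... * rho(a^-1) = [[4, -1], [-3, 1]]  ->  [[58419, -15409], [-129023, 34032]]
... * rho(a^-1) = [[4, -1], [-3, 1]]  ->  [[279903, -73828], [-618188, 163055]]
... * rho(b^-1) = [[11, 5], [2, 1]]  ->  [[2931277, 1325687], [-6473958, -2927885]]
... * rho(a) = [[1, 1], [3, 4]]  ->  [[6908338, 8234025], [-15257613, -18185498]]
... * rho(b) = [[1, -5], [-2, 11]]  ->  [[-9559712, 56032585], [21113383, -123752413]]
... * rho(a) = [[1, 1], [3, 4]]  ->  [[158538043, 214570628], [-350143856, -473896269]]
... * rho(b) = [[1, -5], [-2, 11]]  ->  [[-270603213, 1567586693], [597648682, -3462139679]]
tr = -270603213 + -3462139679 = -3732742892

-3732742892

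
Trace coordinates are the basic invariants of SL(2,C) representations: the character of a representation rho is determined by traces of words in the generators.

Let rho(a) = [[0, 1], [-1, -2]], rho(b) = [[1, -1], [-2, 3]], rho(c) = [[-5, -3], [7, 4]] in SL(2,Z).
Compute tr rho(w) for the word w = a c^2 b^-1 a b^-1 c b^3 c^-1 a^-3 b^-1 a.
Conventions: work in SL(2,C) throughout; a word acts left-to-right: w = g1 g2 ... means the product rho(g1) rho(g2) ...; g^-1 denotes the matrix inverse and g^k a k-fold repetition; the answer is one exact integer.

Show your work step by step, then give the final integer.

rho(a) = [[0, 1], [-1, -2]]
... * rho(c) = [[-5, -3], [7, 4]]  ->  [[7, 4], [-9, -5]]
... * rho(c) = [[-5, -3], [7, 4]]  ->  [[-7, -5], [10, 7]]
... * rho(b^-1) = [[3, 1], [2, 1]]  ->  [[-31, -12], [44, 17]]
... * rho(a) = [[0, 1], [-1, -2]]  ->  [[12, -7], [-17, 10]]
... * rho(b^-1) = [[3, 1], [2, 1]]  ->  [[22, 5], [-31, -7]]
... * rho(c) = [[-5, -3], [7, 4]]  ->  [[-75, -46], [106, 65]]
... * rho(b) = [[1, -1], [-2, 3]]  ->  [[17, -63], [-24, 89]]
... * rho(b) = [[1, -1], [-2, 3]]  ->  [[143, -206], [-202, 291]]
... * rho(b) = [[1, -1], [-2, 3]]  ->  [[555, -761], [-784, 1075]]
... * rho(c^-1) = [[4, 3], [-7, -5]]  ->  [[7547, 5470], [-10661, -7727]]
... * rho(a^-1) = [[-2, -1], [1, 0]]  ->  [[-9624, -7547], [13595, 10661]]
... * rho(a^-1) = [[-2, -1], [1, 0]]  ->  [[11701, 9624], [-16529, -13595]]
... * rho(a^-1) = [[-2, -1], [1, 0]]  ->  [[-13778, -11701], [19463, 16529]]
... * rho(b^-1) = [[3, 1], [2, 1]]  ->  [[-64736, -25479], [91447, 35992]]
... * rho(a) = [[0, 1], [-1, -2]]  ->  [[25479, -13778], [-35992, 19463]]
tr = 25479 + 19463 = 44942

44942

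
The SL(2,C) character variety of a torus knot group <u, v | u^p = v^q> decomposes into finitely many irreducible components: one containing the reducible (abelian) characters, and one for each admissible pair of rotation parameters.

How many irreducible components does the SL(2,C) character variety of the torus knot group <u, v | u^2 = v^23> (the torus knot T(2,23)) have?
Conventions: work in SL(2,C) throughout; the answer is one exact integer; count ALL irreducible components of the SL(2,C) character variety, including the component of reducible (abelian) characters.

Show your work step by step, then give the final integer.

In the torus knot group T(2,23), u^2 = v^23 is central, so an irreducible representation sends it to +I or -I (Schur).
This locks tr(u) to 2*cos(pi*alpha/2), alpha in 1..1, and tr(v) to 2*cos(pi*beta/23), beta in 1..22, on each component of irreducible characters.
Consistency of u^2 = (-1)^alpha I with v^23 = (-1)^beta I forces alpha = beta (mod 2).
Enumerate parity-matched pairs: 1*11 odd-odd plus 0*11 even-even gives 11.
components with irreducible characters: 11; plus the single component of reducible (abelian) characters: total 12.

12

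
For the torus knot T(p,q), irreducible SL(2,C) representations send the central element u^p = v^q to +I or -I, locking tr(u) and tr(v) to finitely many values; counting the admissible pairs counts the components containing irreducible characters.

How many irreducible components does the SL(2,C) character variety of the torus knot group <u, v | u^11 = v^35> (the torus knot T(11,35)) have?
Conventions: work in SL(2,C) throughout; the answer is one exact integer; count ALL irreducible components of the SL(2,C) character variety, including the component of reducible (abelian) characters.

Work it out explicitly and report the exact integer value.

Gamma = < u, v | u^11 = v^35 > (torus knot T(11,35)); the central element u^11 = v^35 acts as +I or -I in any irreducible SL(2,C) representation.
So on each irreducible component the traces are pinned: tr(u) = 2*cos(pi*alpha/11) with 1 <= alpha <= 10, tr(v) = 2*cos(pi*beta/35) with 1 <= beta <= 34.
u^11 = (-1)^alpha I and v^35 = (-1)^beta I must agree, so alpha and beta have equal parity.
count pairs: odd alpha (5 choices) x odd beta (17), plus even alpha (5) x even beta (17): 5*17 + 5*17 = 170.
Total: 170 irreducible-character components + 1 reducible (abelian) component = 171.

171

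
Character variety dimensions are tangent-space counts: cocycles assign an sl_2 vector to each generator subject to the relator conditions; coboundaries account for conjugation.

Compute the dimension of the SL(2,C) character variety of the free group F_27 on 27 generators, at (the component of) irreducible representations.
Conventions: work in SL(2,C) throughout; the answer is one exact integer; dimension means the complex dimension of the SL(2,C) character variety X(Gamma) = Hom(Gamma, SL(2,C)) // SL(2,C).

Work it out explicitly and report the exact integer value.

Gamma = F_27 has 27 generators and no relators.
Z^1(Gamma, Ad rho) = (sl_2)^27: a cocycle is a free choice of one sl_2 vector per generator, so dim Z^1 = 3*27 = 81.
Irreducibility makes the coboundary map sl_2 -> Z^1 injective (trivial centralizer), so dim B^1 = 3.
dim X = dim H^1 = dim Z^1 - dim B^1 = 81 - 3 = 78.

78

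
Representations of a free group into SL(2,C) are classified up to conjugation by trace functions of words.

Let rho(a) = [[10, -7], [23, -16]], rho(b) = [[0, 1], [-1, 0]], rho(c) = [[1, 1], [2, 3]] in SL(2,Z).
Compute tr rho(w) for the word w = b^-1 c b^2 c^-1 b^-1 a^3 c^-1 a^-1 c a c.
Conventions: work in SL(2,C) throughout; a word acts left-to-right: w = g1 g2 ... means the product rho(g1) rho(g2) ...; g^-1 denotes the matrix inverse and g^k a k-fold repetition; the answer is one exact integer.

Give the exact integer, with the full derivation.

rho(b^-1) = [[0, -1], [1, 0]]
... * rho(c) = [[1, 1], [2, 3]]  ->  [[-2, -3], [1, 1]]
... * rho(b) = [[0, 1], [-1, 0]]  ->  [[3, -2], [-1, 1]]
... * rho(b) = [[0, 1], [-1, 0]]  ->  [[2, 3], [-1, -1]]
... * rho(c^-1) = [[3, -1], [-2, 1]]  ->  [[0, 1], [-1, 0]]
... * rho(b^-1) = [[0, -1], [1, 0]]  ->  [[1, 0], [0, 1]]
... * rho(a) = [[10, -7], [23, -16]]  ->  [[10, -7], [23, -16]]
... * rho(a) = [[10, -7], [23, -16]]  ->  [[-61, 42], [-138, 95]]
... * rho(a) = [[10, -7], [23, -16]]  ->  [[356, -245], [805, -554]]
... * rho(c^-1) = [[3, -1], [-2, 1]]  ->  [[1558, -601], [3523, -1359]]
... * rho(a^-1) = [[-16, 7], [-23, 10]]  ->  [[-11105, 4896], [-25111, 11071]]
... * rho(c) = [[1, 1], [2, 3]]  ->  [[-1313, 3583], [-2969, 8102]]
... * rho(a) = [[10, -7], [23, -16]]  ->  [[69279, -48137], [156656, -108849]]
... * rho(c) = [[1, 1], [2, 3]]  ->  [[-26995, -75132], [-61042, -169891]]
tr = -26995 + -169891 = -196886

-196886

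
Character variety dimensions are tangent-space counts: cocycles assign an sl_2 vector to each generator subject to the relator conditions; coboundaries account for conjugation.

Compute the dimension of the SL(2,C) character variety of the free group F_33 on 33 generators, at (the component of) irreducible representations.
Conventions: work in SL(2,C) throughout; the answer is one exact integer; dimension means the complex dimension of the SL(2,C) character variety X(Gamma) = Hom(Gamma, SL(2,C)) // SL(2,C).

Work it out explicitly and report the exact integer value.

Here Gamma is free of rank 33 — no relator constrains a cocycle.
A cocycle picks one sl_2 vector per generator freely, giving dim Z^1 = 3*33 = 99.
At an irreducible rho the centralizer of the image in sl_2 is 0, so the coboundary map sl_2 -> Z^1 is injective: dim B^1 = 3.
dim H^1 = 99 - 3 = 96, which is dim X.

96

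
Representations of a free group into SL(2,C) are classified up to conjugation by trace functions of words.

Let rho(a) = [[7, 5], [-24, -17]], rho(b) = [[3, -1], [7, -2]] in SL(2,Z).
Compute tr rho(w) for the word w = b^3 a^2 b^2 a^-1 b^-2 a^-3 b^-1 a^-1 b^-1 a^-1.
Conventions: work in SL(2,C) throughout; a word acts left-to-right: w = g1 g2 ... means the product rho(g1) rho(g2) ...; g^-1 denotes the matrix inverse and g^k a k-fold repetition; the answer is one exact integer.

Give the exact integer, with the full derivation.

-19919872991

rho(b) = [[3, -1], [7, -2]]
... * rho(b) = [[3, -1], [7, -2]]  ->  [[2, -1], [7, -3]]
... * rho(b) = [[3, -1], [7, -2]]  ->  [[-1, 0], [0, -1]]
... * rho(a) = [[7, 5], [-24, -17]]  ->  [[-7, -5], [24, 17]]
... * rho(a) = [[7, 5], [-24, -17]]  ->  [[71, 50], [-240, -169]]
... * rho(b) = [[3, -1], [7, -2]]  ->  [[563, -171], [-1903, 578]]
... * rho(b) = [[3, -1], [7, -2]]  ->  [[492, -221], [-1663, 747]]
... * rho(a^-1) = [[-17, -5], [24, 7]]  ->  [[-13668, -4007], [46199, 13544]]
... * rho(b^-1) = [[-2, 1], [-7, 3]]  ->  [[55385, -25689], [-187206, 86831]]
... * rho(b^-1) = [[-2, 1], [-7, 3]]  ->  [[69053, -21682], [-233405, 73287]]
... * rho(a^-1) = [[-17, -5], [24, 7]]  ->  [[-1694269, -497039], [5726773, 1680034]]
... * rho(a^-1) = [[-17, -5], [24, 7]]  ->  [[16873637, 4992072], [-57034325, -16873627]]
... * rho(a^-1) = [[-17, -5], [24, 7]]  ->  [[-167042101, -49423681], [564616477, 167056236]]
... * rho(b^-1) = [[-2, 1], [-7, 3]]  ->  [[680049969, -315313144], [-2298626606, 1065785185]]
... * rho(a^-1) = [[-17, -5], [24, 7]]  ->  [[-19128364929, -5607441853], [64655496742, 18953629325]]
... * rho(b^-1) = [[-2, 1], [-7, 3]]  ->  [[77508822829, -35950690488], [-261986398759, 121516384717]]
... * rho(a^-1) = [[-17, -5], [24, 7]]  ->  [[-2180466559805, -639198947561], [7370162012111, 2160546686814]]
tr = -2180466559805 + 2160546686814 = -19919872991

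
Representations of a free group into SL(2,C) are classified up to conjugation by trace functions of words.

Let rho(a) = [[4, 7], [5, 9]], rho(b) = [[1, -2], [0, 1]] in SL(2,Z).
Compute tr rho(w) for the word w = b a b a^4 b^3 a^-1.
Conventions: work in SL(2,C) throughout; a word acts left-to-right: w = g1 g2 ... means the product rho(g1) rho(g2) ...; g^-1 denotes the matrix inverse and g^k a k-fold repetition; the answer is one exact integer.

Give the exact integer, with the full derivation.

rho(b) = [[1, -2], [0, 1]]
... * rho(a) = [[4, 7], [5, 9]]  ->  [[-6, -11], [5, 9]]
... * rho(b) = [[1, -2], [0, 1]]  ->  [[-6, 1], [5, -1]]
... * rho(a) = [[4, 7], [5, 9]]  ->  [[-19, -33], [15, 26]]
... * rho(a) = [[4, 7], [5, 9]]  ->  [[-241, -430], [190, 339]]
... * rho(a) = [[4, 7], [5, 9]]  ->  [[-3114, -5557], [2455, 4381]]
... * rho(a) = [[4, 7], [5, 9]]  ->  [[-40241, -71811], [31725, 56614]]
... * rho(b) = [[1, -2], [0, 1]]  ->  [[-40241, 8671], [31725, -6836]]
... * rho(b) = [[1, -2], [0, 1]]  ->  [[-40241, 89153], [31725, -70286]]
... * rho(b) = [[1, -2], [0, 1]]  ->  [[-40241, 169635], [31725, -133736]]
... * rho(a^-1) = [[9, -7], [-5, 4]]  ->  [[-1210344, 960227], [954205, -757019]]
tr = -1210344 + -757019 = -1967363

-1967363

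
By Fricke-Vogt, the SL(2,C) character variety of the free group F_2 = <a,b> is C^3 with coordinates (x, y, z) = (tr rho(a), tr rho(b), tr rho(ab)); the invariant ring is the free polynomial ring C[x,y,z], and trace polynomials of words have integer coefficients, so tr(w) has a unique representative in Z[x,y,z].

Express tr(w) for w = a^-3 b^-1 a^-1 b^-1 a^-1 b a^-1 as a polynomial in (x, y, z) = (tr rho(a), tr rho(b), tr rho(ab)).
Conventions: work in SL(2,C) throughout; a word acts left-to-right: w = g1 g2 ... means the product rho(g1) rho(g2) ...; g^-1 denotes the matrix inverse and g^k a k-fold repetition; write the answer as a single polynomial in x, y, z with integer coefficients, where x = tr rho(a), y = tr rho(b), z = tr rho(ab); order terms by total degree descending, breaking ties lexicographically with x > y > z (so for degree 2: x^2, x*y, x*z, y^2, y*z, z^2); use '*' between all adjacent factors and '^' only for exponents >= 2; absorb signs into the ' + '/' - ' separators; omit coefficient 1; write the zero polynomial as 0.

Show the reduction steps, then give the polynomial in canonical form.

next, tr(a^-1) = tr(a) = x
next, tr(a^-2) = tr(a^-1) tr(a) - tr(1)  (eliminate a^-1) = x^2 - 2
next, tr(a^-3) = tr(a^-2) tr(a) - tr(a^-1)  (eliminate a^-1) = x^3 - 3*x
tr(a^-1 b) = tr(b) tr(a) - tr(b a)  (eliminate a^-1) = x*y - z
tr(b a^-2) = tr(a^-1 b) tr(a) - tr(a^-1 b a)  (eliminate a^-1) = x^2*y - x*z - y
next, tr(a^-3 b) = tr(b a^-2) tr(a) - tr(b a^-1)  (eliminate a^-1) = x^3*y - x^2*z - 2*x*y + z
tr(b^-1 a^-3) = tr(a^-3) tr(b) - tr(a^-3 b)  (eliminate b^-1) = x^2*z - x*y - z
tr(b^-1 a^-2) = tr(a^-2) tr(b) - tr(a^-2 b)  (eliminate b^-1) = x*z - y
tr(a^-3 b^-1 a^-1) = tr(b^-1 a^-3) tr(a) - tr(b^-1 a^-2)  (eliminate a^-1) = x^3*z - x^2*y - 2*x*z + y
tr(b a b a) = tr(b a) tr(b a) - tr(1)  (split on b) = z^2 - 2
tr(b a b) = tr(b) tr(a b) - tr(a)  (reduce the b square) = y*z - x
tr(a b a b a) = tr(a) tr(b a b a) - tr(b a b)  (reduce the a square) = x*z^2 - y*z - x
next, tr(a b a b a b) = tr(b a) tr(b a b a) - tr(b^-1 a^-1)  (split on b) = z^3 - 3*z
tr(b^-1 a b a b a) = tr(a b a b a) tr(b) - tr(a b a b a b)  (eliminate b^-1) = x*y*z^2 - y^2*z - z^3 - x*y + 3*z
and tr(b a b a^-1 b^-1 a) = tr(b^-1 a b a b) tr(a) - tr(b^-1 a b a b a)  (eliminate a^-1) = -x*y*z^2 + x^2*z + y^2*z + z^3 - 3*z
tr(b^-1 a^-1 b a b a^-1) = tr(b a b a^-1 b^-1) tr(a) - tr(b a b a^-1 b^-1 a)  (eliminate a^-1) = x*y*z^2 - x^2*z - y^2*z - z^3 + x*y + 3*z
and tr(a b a^-2 b^-1 a^-1 b) = tr(b^-1 a^-1 b a b a^-1) tr(a) - tr(b^-1 a^-1 b a b)  (eliminate a^-1) = x^2*y*z^2 - x^3*z - x*y^2*z - x*z^3 + x^2*y + 3*x*z - y
tr(a^-2 b^-1 a^-1 b^-1 a b) = tr(a b a^-2 b^-1 a^-1) tr(b) - tr(a b a^-2 b^-1 a^-1 b)  (eliminate b^-1) = -x^2*y*z^2 + x^3*z + x*y^2*z + x*z^3 - 3*x*z - y
next, tr(b^-1 a b a) = tr(a b a) tr(b) - tr(a b a b)  (eliminate b^-1) = x*y*z - y^2 - z^2 + 2
tr(a b a^-1 b^-1) = tr(b^-1 a b) tr(a) - tr(b^-1 a b a)  (eliminate a^-1) = -x*y*z + x^2 + y^2 + z^2 - 2
next, tr(b^-1 a b a^-1 b^-1) = tr(a b a^-1 b^-1) tr(b) - tr(a b a^-1)  (eliminate b^-1) = -x*y^2*z + x^2*y + y^3 + y*z^2 - 3*y
and tr(b^-1 a^2 b a) = tr(a^2 b a) tr(b) - tr(a^2 b a b)  (eliminate b^-1) = x^2*y*z - x*y^2 - x*z^2 + x
tr(a b a^-1 b^-1 a) = tr(b^-1 a^2 b) tr(a) - tr(b^-1 a^2 b a)  (eliminate a^-1) = -x^2*y*z + x^3 + x*y^2 + x*z^2 - 3*x
tr(b^-1 a b a^-1 b^-1 a) = tr(a b a^-1 b^-1 a) tr(b) - tr(a b a^-1 b^-1 a b)  (eliminate b^-1) = -x^2*y^2*z + x^3*y + x*y^3 + 2*x*y*z^2 - x^2*z - y^2*z - z^3 - 3*x*y + 3*z
tr(a^-1 b^-1 a^-1 b^-1 a b) = tr(b^-1 a b a^-1 b^-1) tr(a) - tr(b^-1 a b a^-1 b^-1 a)  (eliminate a^-1) = -x*y*z^2 + x^2*z + y^2*z + z^3 - 3*z
tr(b a^-3 b^-1 a^-1 b^-1 a) = tr(a^-2 b^-1 a^-1 b^-1 a b) tr(a) - tr(a^-2 b^-1 a^-1 b^-1 a b a)  (eliminate a^-1) = -x^3*y*z^2 + x^4*z + x^2*y^2*z + x^2*z^3 + x*y*z^2 - 4*x^2*z - y^2*z - z^3 - x*y + 3*z
next, tr(a^-1 b^-1 a^-1 b^-1 a^-1 b a^-2) = tr(b a^-3 b^-1 a^-1 b^-1) tr(a) - tr(b a^-3 b^-1 a^-1 b^-1 a)  (eliminate a^-1) = x^3*y*z^2 - x^2*y^2*z - x^2*z^3 - x^3*y - x*y*z^2 + 2*x^2*z + y^2*z + z^3 + 2*x*y - 3*z
tr(b a b a^-1) = tr(b a b) tr(a) - tr(b a b a)  (eliminate a^-1) = x*y*z - x^2 - z^2 + 2
tr(a b a^-2 b) = tr(b a b a^-1) tr(a) - tr(b a b)  (eliminate a^-1) = x^2*y*z - x^3 - x*z^2 - y*z + 3*x
tr(b a^-2 b^-1 a) = tr(a b a^-2) tr(b) - tr(a b a^-2 b)  (eliminate b^-1) = -x^2*y*z + x^3 + x*y^2 + x*z^2 - 3*x
next, tr(a^-1 b a^-2 b^-1) = tr(b a^-2 b^-1) tr(a) - tr(b a^-2 b^-1 a)  (eliminate a^-1) = x^2*y*z - x*y^2 - x*z^2 + x
tr(a^-1 b a^-2 b^-1 a^-1) = tr(a^-1 b a^-2 b^-1) tr(a) - tr(a^-1 b a^-2 b^-1 a)  (eliminate a^-1) = x^3*y*z - x^2*y^2 - x^2*z^2 + 2
next, tr(b^2) = tr(b) tr(b) - tr(1)  (reduce the b square) = y^2 - 2
tr(b a^-1 b) = tr(b^2) tr(a) - tr(b^2 a)  (eliminate a^-1) = x*y^2 - y*z - x
tr(a^-1 b a^-1 b) = tr(b a^-1 b) tr(a) - tr(b a^-1 b a)  (eliminate a^-1) = x^2*y^2 - 2*x*y*z + z^2 - 2
and tr(a^-1 b a^-1 b a^-1) = tr(a^-1 b a^-1 b) tr(a) - tr(a^-1 b a^-1 b a)  (eliminate a^-1) = x^3*y^2 - 2*x^2*y*z - x*y^2 + x*z^2 + y*z - x
next, tr(a^-1 b a^-1 b a^-2) = tr(a^-1 b a^-1 b a^-1) tr(a) - tr(a^-1 b a^-1 b)  (eliminate a^-1) = x^4*y^2 - 2*x^3*y*z - 2*x^2*y^2 + x^2*z^2 + 3*x*y*z - x^2 - z^2 + 2
and tr(b^3) = tr(b) tr(b^2) - tr(b)  (reduce the b square) = y^3 - 3*y
and tr(b^3 a) = tr(b) tr(a b^2) - tr(a b)  (reduce the b square) = y^2*z - x*y - z
tr(b a^-1 b^2) = tr(b^3) tr(a) - tr(b^3 a)  (eliminate a^-1) = x*y^3 - y^2*z - 2*x*y + z
next, tr(b^2 a b a) = tr(b) tr(a b a b) - tr(a b a)  (reduce the b square) = y*z^2 - x*z - y
tr(b a^-1 b^2 a) = tr(b^2 a b) tr(a) - tr(b^2 a b a)  (eliminate a^-1) = x*y^2*z - x^2*y - y*z^2 + y
tr(b a^-1 b a^-1 b) = tr(b a^-1 b^2) tr(a) - tr(b a^-1 b^2 a)  (eliminate a^-1) = x^2*y^3 - 2*x*y^2*z - x^2*y + y*z^2 + x*z - y
tr(b a^-1 b a b) = tr(b a b^2) tr(a) - tr(b a b^2 a)  (eliminate a^-1) = x*y^2*z - x^2*y - y*z^2 + y
next, tr(b a^-1 b a b a) = tr(b a b a b) tr(a) - tr(b a b a b a)  (eliminate a^-1) = x*y*z^2 - x^2*z - z^3 - x*y + 3*z
and tr(b a^-1 b a^-1 b a) = tr(b a^-1 b a b) tr(a) - tr(b a^-1 b a b a)  (eliminate a^-1) = x^2*y^2*z - x^3*y - 2*x*y*z^2 + x^2*z + z^3 + 2*x*y - 3*z
tr(a^-1 b a^-1 b a^-1 b) = tr(b a^-1 b a^-1 b) tr(a) - tr(b a^-1 b a^-1 b a)  (eliminate a^-1) = x^3*y^3 - 3*x^2*y^2*z + 3*x*y*z^2 - z^3 - 3*x*y + 3*z
and tr(a^-1 b a^-1 b a^-2 b) = tr(a^-1 b a^-1 b a^-1 b) tr(a) - tr(a^-1 b a^-1 b a^-1 b a)  (eliminate a^-1) = x^4*y^3 - 3*x^3*y^2*z - x^2*y^3 + 3*x^2*y*z^2 + 2*x*y^2*z - x*z^3 - 2*x^2*y - y*z^2 + 2*x*z + y
next, tr(a^-1 b a^-2 b^-1 a^-1 b) = tr(a^-1 b a^-1 b a^-2) tr(b) - tr(a^-1 b a^-1 b a^-2 b)  (eliminate b^-1) = x^3*y^2*z - x^2*y^3 - 2*x^2*y*z^2 + x*y^2*z + x*z^3 + x^2*y - 2*x*z + y
next, tr(a^-1 b^-1 a^-1 b^-1 a^-1 b a^-1) = tr(a^-1 b a^-2 b^-1 a^-1) tr(b) - tr(a^-1 b a^-2 b^-1 a^-1 b)  (eliminate b^-1) = x^2*y*z^2 - x*y^2*z - x*z^3 - x^2*y + 2*x*z + y
next, tr(a^-3 b^-1 a^-1 b^-1 a^-1 b a^-1) = tr(a^-1 b^-1 a^-1 b^-1 a^-1 b a^-2) tr(a) - tr(a^-1 b^-1 a^-1 b^-1 a^-1 b a^-1)  (eliminate a^-1) = x^4*y*z^2 - x^3*y^2*z - x^3*z^3 - x^4*y - 2*x^2*y*z^2 + 2*x^3*z + 2*x*y^2*z + 2*x*z^3 + 3*x^2*y - 5*x*z - y

x^4*y*z^2 - x^3*y^2*z - x^3*z^3 - x^4*y - 2*x^2*y*z^2 + 2*x^3*z + 2*x*y^2*z + 2*x*z^3 + 3*x^2*y - 5*x*z - y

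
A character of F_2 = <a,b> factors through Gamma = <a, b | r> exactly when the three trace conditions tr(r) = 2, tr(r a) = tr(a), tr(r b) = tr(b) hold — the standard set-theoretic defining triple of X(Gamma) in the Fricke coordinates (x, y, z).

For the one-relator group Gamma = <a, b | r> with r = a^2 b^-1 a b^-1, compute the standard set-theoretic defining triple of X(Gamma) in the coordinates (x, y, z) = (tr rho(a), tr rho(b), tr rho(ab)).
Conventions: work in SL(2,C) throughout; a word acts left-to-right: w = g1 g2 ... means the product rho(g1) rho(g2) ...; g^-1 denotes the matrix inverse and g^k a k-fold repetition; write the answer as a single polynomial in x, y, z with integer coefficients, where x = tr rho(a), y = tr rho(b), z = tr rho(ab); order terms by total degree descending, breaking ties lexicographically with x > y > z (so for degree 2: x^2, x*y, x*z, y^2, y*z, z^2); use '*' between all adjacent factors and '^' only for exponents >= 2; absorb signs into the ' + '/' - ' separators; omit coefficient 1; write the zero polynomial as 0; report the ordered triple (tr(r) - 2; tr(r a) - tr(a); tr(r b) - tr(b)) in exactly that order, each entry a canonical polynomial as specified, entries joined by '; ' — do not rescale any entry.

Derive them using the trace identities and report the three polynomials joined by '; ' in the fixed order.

x^3*y^2 - 2*x^2*y*z - x*y^2 + x*z^2 + y*z - x - 2; x^4*y^2 - 2*x^3*y*z - 2*x^2*y^2 + x^2*z^2 + 3*x*y*z - x^2 - z^2 - x + 2; x^3*y - x^2*z - 2*x*y - y + z

trace(a^2) = trace(a) * trace(a) - trace(1) = x^2 - 2
trace(a^3) = trace(a) * trace(a^2) - trace(a) = x^3 - 3*x
trace(b a^2) = trace(a) * trace(b a) - trace(b) = x*z - y
trace(a^3 b) = trace(a) * trace(b a^2) - trace(b a) = x^2*z - x*y - z
trace(a^2 b^-1 a) = trace(a^3) * trace(b) - trace(a^3 b) = x^3*y - x^2*z - 2*x*y + z
trace(b a b a) = trace(a b) * trace(a b) - trace(1) = z^2 - 2
trace(b a b) = trace(b) * trace(a b) - trace(a) = y*z - x
trace(a b a^2 b) = trace(a) * trace(b a b a) - trace(b a b) = x*z^2 - y*z - x
trace(a^2 b^-1 a b) = trace(a b a^2) * trace(b) - trace(a b a^2 b) = x^2*y*z - x*y^2 - x*z^2 + x
trace(a^2 b^-1 a b^-1) = trace(a^2 b^-1 a) * trace(b) - trace(a^2 b^-1 a b) = x^3*y^2 - 2*x^2*y*z - x*y^2 + x*z^2 + y*z - x
trace(a^4) = trace(a) * trace(a^3) - trace(a^2)   [square of a] = x^4 - 4*x^2 + 2
trace(a^4 b) = trace(a) * trace(a b a^2) - trace(a b a)   [square of a] = x^3*z - x^2*y - 2*x*z + y
trace(a b^-1 a^3) = trace(a^4) * trace(b) - trace(a^4 b)   [inverse elimination on b] = x^4*y - x^3*z - 3*x^2*y + 2*x*z + y
trace(a^3 b a b) = trace(a) * trace(b a b a^2) - trace(b a b a)   [square of a] = x^2*z^2 - x*y*z - x^2 - z^2 + 2
trace(a b^-1 a^3 b) = trace(a^3 b a) * trace(b) - trace(a^3 b a b)   [inverse elimination on b] = x^3*y*z - x^2*y^2 - x^2*z^2 - x*y*z + x^2 + y^2 + z^2 - 2
trace(a^2 b^-1 a b^-1 a) = trace(a b^-1 a^3) * trace(b) - trace(a b^-1 a^3 b)   [inverse elimination on b] = x^4*y^2 - 2*x^3*y*z - 2*x^2*y^2 + x^2*z^2 + 3*x*y*z - x^2 - z^2 + 2
assemble the triple (trace(r) - 2; trace(r a) - x; trace(r b) - y)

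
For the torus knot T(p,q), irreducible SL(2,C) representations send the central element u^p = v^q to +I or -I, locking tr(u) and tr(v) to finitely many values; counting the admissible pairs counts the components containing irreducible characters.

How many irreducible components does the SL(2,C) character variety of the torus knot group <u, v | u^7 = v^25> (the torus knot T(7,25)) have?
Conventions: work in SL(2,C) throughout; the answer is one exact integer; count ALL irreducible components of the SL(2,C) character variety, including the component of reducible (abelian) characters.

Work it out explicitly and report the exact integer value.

73

For T(7,25): irreducibility forces the central element u^7 = v^25 to one of +I, -I.
So on each irreducible component the traces are pinned: tr(u) = 2*cos(pi*alpha/7) with 1 <= alpha <= 6, tr(v) = 2*cos(pi*beta/25) with 1 <= beta <= 24.
u^7 = (-1)^alpha I and v^25 = (-1)^beta I must agree, so alpha and beta have equal parity.
Counting: 3 odd alphas x 12 odd betas + 3 even alphas x 12 even betas = 36 + 36 = 72.
That is 72 components of irreducible characters, and with the reducible (abelian) component the total is 73.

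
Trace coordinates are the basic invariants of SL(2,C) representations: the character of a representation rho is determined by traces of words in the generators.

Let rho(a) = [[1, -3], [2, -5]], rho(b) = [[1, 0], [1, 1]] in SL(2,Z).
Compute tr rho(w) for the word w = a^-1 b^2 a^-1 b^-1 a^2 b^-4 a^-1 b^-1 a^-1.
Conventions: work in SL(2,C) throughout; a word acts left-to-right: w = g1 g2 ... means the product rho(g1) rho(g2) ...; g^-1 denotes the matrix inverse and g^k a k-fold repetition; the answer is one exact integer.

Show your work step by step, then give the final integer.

rho(a^-1) = [[-5, 3], [-2, 1]]
... * rho(b) = [[1, 0], [1, 1]]  ->  [[-2, 3], [-1, 1]]
... * rho(b) = [[1, 0], [1, 1]]  ->  [[1, 3], [0, 1]]
... * rho(a^-1) = [[-5, 3], [-2, 1]]  ->  [[-11, 6], [-2, 1]]
... * rho(b^-1) = [[1, 0], [-1, 1]]  ->  [[-17, 6], [-3, 1]]
... * rho(a) = [[1, -3], [2, -5]]  ->  [[-5, 21], [-1, 4]]
... * rho(a) = [[1, -3], [2, -5]]  ->  [[37, -90], [7, -17]]
... * rho(b^-1) = [[1, 0], [-1, 1]]  ->  [[127, -90], [24, -17]]
... * rho(b^-1) = [[1, 0], [-1, 1]]  ->  [[217, -90], [41, -17]]
... * rho(b^-1) = [[1, 0], [-1, 1]]  ->  [[307, -90], [58, -17]]
... * rho(b^-1) = [[1, 0], [-1, 1]]  ->  [[397, -90], [75, -17]]
... * rho(a^-1) = [[-5, 3], [-2, 1]]  ->  [[-1805, 1101], [-341, 208]]
... * rho(b^-1) = [[1, 0], [-1, 1]]  ->  [[-2906, 1101], [-549, 208]]
... * rho(a^-1) = [[-5, 3], [-2, 1]]  ->  [[12328, -7617], [2329, -1439]]
tr = 12328 + -1439 = 10889

10889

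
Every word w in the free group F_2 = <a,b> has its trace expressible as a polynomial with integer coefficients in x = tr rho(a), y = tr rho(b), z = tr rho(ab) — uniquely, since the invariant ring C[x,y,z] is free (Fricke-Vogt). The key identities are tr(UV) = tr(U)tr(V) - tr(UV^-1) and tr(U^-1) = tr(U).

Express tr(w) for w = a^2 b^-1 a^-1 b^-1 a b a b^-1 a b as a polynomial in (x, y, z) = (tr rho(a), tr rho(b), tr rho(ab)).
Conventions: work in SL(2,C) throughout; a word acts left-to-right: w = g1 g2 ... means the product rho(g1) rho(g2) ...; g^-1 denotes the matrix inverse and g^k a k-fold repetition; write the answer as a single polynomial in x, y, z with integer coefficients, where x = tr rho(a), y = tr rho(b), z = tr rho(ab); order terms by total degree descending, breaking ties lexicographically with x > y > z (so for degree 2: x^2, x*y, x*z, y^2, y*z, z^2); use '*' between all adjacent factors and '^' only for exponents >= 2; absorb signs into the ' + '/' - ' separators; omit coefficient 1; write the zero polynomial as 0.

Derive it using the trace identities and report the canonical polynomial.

tr(b a b a) = tr(a b) tr(a b) - tr(1)   [split at repeated a] = z^2 - 2
tr(b a b) = tr(b) tr(a b) - tr(a) = y*z - x
tr(b a^2 b a) = tr(a) tr(b a b a) - tr(b a b) = x*z^2 - y*z - x
tr(a^2 b) = tr(a) tr(b a) - tr(b) = x*z - y
tr(a^2) = tr(a) tr(a) - tr(1) = x^2 - 2
tr(b a^2 b) = tr(b) tr(a^2 b) - tr(a^2) = x*y*z - x^2 - y^2 + 2
tr(a b a^2 b a) = tr(a) tr(b a^2 b a) - tr(b a^2 b) = x^2*z^2 - 2*x*y*z + y^2 - 2
tr(b a b a b a) = tr(b a) tr(b a b a) - tr(b^-1 a^-1)   [split at repeated b] = z^3 - 3*z
tr(b a b a b) = tr(b) tr(a b a b) - tr(a b a) = y*z^2 - x*z - y
tr(a b a^2 b a b) = tr(a) tr(b a b a b a) - tr(b a b a b) = x*z^3 - y*z^2 - 2*x*z + y
tr(a b a b^-1 a b a) = tr(a b a^2 b a) tr(b) - tr(a b a^2 b a b) = x^2*y*z^2 - 2*x*y^2*z - x*z^3 + y^3 + y*z^2 + 2*x*z - 3*y
tr(a b a b a b a b) = tr(a b a b) tr(a b a b) - tr(1)   [split at repeated a] = z^4 - 4*z^2 + 2
tr(a b a b^-1 a b a b) = tr(a b a b a b a) tr(b) - tr(a b a b a b a b) = x*y*z^3 - y^2*z^2 - z^4 - 2*x*y*z + y^2 + 4*z^2 - 2
tr(b^-1 a b a b^-1 a b a) = tr(a b a b^-1 a b a) tr(b) - tr(a b a b^-1 a b a b) = x^2*y^2*z^2 - 2*x*y^3*z - 2*x*y*z^3 + y^4 + 2*y^2*z^2 + z^4 + 4*x*y*z - 4*y^2 - 4*z^2 + 2
tr(b^2 a b) = tr(b) tr(a b^2) - tr(a b) = y^2*z - x*y - z
tr(b a^2 b^2 a) = tr(a) tr(b^2 a b a) - tr(b^2 a b) = x*y*z^2 - x^2*z - y^2*z + z
tr(b^2) = tr(b) tr(b) - tr(1) = y^2 - 2
tr(b^3) = tr(b) tr(b^2) - tr(b) = y^3 - 3*y
tr(b a^2 b^2) = tr(a) tr(b^3 a) - tr(b^3) = x*y^2*z - x^2*y - y^3 - x*z + 3*y
tr(a b a^2 b^2 a) = tr(a) tr(b a^2 b^2 a) - tr(b a^2 b^2) = x^2*y*z^2 - x^3*z - 2*x*y^2*z + x^2*y + y^3 + 2*x*z - 3*y
tr(a b a b a^2) = tr(a) tr(a b a b a) - tr(a b a b) = x^2*z^2 - x*y*z - x^2 - z^2 + 2
tr(a b a^2 b^2 a b) = tr(b) tr(a b a b a^2 b) - tr(a b a b a^2) = x*y*z^3 - x^2*z^2 - y^2*z^2 - x*y*z + x^2 + y^2 + z^2 - 2
tr(b a b^-1 a b a^2 b) = tr(a b a^2 b^2 a) tr(b) - tr(a b a^2 b^2 a b) = x^2*y^2*z^2 - x^3*y*z - 2*x*y^3*z - x*y*z^3 + x^2*y^2 + x^2*z^2 + y^4 + y^2*z^2 + 3*x*y*z - x^2 - 4*y^2 - z^2 + 2
tr(a^3 b) = tr(a) tr(b a^2) - tr(b a) = x^2*z - x*y - z
tr(a^3) = tr(a) tr(a^2) - tr(a) = x^3 - 3*x
tr(a^2 b^2 a) = tr(b) tr(a^3 b) - tr(a^3) = x^2*y*z - x^3 - x*y^2 - y*z + 3*x
tr(b a^2 b^2 a b) = tr(b) tr(a^2 b^2 a b) - tr(a^2 b^2 a) = x*y^2*z^2 - 2*x^2*y*z - y^3*z + x^3 + x*y^2 + 2*y*z - 3*x
tr(a b a^2 b^2 a b a) = tr(a) tr(b a^2 b^2 a b a) - tr(b a^2 b^2 a b) = x^2*y*z^3 - x^3*z^2 - 2*x*y^2*z^2 + x^2*y*z + y^3*z + x*z^2 - 2*y*z + x
tr(b a b a b a b) = tr(b) tr(a b a b a b) - tr(a b a b a) = y*z^3 - x*z^2 - 2*y*z + x
tr(a b a b a b a^2 b) = tr(a) tr(b a b a b a b a) - tr(b a b a b a b) = x*z^4 - y*z^3 - 3*x*z^2 + 2*y*z + x
tr(a b a b a b a^2) = tr(a) tr(a b a b a b a) - tr(a b a b a b) = x^2*z^3 - x*y*z^2 - 2*x^2*z - z^3 + x*y + 3*z
tr(a b a^2 b^2 a b a b) = tr(b) tr(a b a b a b a^2 b) - tr(a b a b a b a^2) = x*y*z^4 - x^2*z^3 - y^2*z^3 - 2*x*y*z^2 + 2*x^2*z + 2*y^2*z + z^3 - 3*z
tr(b a b a b^-1 a b a^2 b) = tr(a b a^2 b^2 a b a) tr(b) - tr(a b a^2 b^2 a b a b) = x^2*y^2*z^3 - x^3*y*z^2 - 2*x*y^3*z^2 - x*y*z^4 + x^2*y^2*z + x^2*z^3 + y^4*z + y^2*z^3 + 3*x*y*z^2 - 2*x^2*z - 4*y^2*z - z^3 + x*y + 3*z
tr(b a b a b^2) = tr(b) tr(b a b a b) - tr(b a b a) = y^2*z^2 - x*y*z - y^2 - z^2 + 2
tr(b a^2 b a b a b) = tr(a) tr(b a b a b^2 a) - tr(b a b a b^2) = x*y*z^3 - x^2*z^2 - y^2*z^2 - x*y*z + x^2 + y^2 + z^2 - 2
tr(a b a^2 b a b a b a) = tr(a) tr(b a^2 b a b a b a) - tr(b a^2 b a b a b) = x^2*z^4 - 2*x*y*z^3 - 2*x^2*z^2 + y^2*z^2 + 3*x*y*z - y^2 - z^2 + 2
tr(b a b a b a b a b a) = tr(b a b a b a) tr(b a b a) - tr(a b)   [split at repeated b] = z^5 - 5*z^3 + 5*z
tr(b a b a b a b a b) = tr(b) tr(a b a b a b a b) - tr(a b a b a b a) = y*z^4 - x*z^3 - 3*y*z^2 + 2*x*z + y
tr(a b a^2 b a b a b a b) = tr(a) tr(b a b a b a b a b a) - tr(b a b a b a b a b) = x*z^5 - y*z^4 - 4*x*z^3 + 3*y*z^2 + 3*x*z - y
tr(b a b a b^-1 a b a^2 b a) = tr(a b a^2 b a b a b a) tr(b) - tr(a b a^2 b a b a b a b) = x^2*y*z^4 - 2*x*y^2*z^3 - x*z^5 - 2*x^2*y*z^2 + y^3*z^2 + y*z^4 + 3*x*y^2*z + 4*x*z^3 - y^3 - 4*y*z^2 - 3*x*z + 3*y
tr(a b a b^-1 a b a^2 b a^-1 b) = tr(b a b a b^-1 a b a^2 b) tr(a) - tr(b a b a b^-1 a b a^2 b a) = x^3*y^2*z^3 - x^4*y*z^2 - 2*x^2*y^3*z^2 - 2*x^2*y*z^4 + x^3*y^2*z + x^3*z^3 + x*y^4*z + 3*x*y^2*z^3 + x*z^5 + 5*x^2*y*z^2 - y^3*z^2 - y*z^4 - 2*x^3*z - 7*x*y^2*z - 5*x*z^3 + x^2*y + y^3 + 4*y*z^2 + 6*x*z - 3*y
tr(a^-1 b^-1 a b a b^-1 a b a^2 b) = tr(a b a b^-1 a b a^2 b a^-1) tr(b) - tr(a b a b^-1 a b a^2 b a^-1 b) = -x^3*y^2*z^3 + x^4*y*z^2 + 3*x^2*y^3*z^2 + 2*x^2*y*z^4 - 2*x^3*y^2*z - x^3*z^3 - 3*x*y^4*z - 4*x*y^2*z^3 - x*z^5 + x^2*y^3 - 4*x^2*y*z^2 + y^5 + 2*y^3*z^2 + y*z^4 + 2*x^3*z + 10*x*y^2*z + 5*x*z^3 - 2*x^2*y - 5*y^3 - 5*y*z^2 - 6*x*z + 5*y
tr(a^2 b^-1 a^-1 b^-1 a b a b^-1 a b) = tr(a^-1 b^-1 a b a b^-1 a b a^2) tr(b) - tr(a^-1 b^-1 a b a b^-1 a b a^2 b) = x^3*y^2*z^3 - x^4*y*z^2 - 2*x^2*y^3*z^2 - 2*x^2*y*z^4 + 2*x^3*y^2*z + x^3*z^3 + x*y^4*z + 2*x*y^2*z^3 + x*z^5 - x^2*y^3 + 4*x^2*y*z^2 - 2*x^3*z - 6*x*y^2*z - 5*x*z^3 + 2*x^2*y + y^3 + y*z^2 + 6*x*z - 3*y

x^3*y^2*z^3 - x^4*y*z^2 - 2*x^2*y^3*z^2 - 2*x^2*y*z^4 + 2*x^3*y^2*z + x^3*z^3 + x*y^4*z + 2*x*y^2*z^3 + x*z^5 - x^2*y^3 + 4*x^2*y*z^2 - 2*x^3*z - 6*x*y^2*z - 5*x*z^3 + 2*x^2*y + y^3 + y*z^2 + 6*x*z - 3*y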